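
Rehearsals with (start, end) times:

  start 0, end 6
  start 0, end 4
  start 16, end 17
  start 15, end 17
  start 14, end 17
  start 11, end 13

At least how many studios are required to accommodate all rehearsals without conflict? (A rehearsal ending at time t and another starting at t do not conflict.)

The answer is the maximum number of intervals overlapping at any instant.
starts: [0, 0, 11, 14, 15, 16]
ends:   [4, 6, 13, 17, 17, 17]
s0→1 s0→2 e4→1 e6→0 s11→1 e13→0 s14→1 s15→2 s16→3  — peak 3.

3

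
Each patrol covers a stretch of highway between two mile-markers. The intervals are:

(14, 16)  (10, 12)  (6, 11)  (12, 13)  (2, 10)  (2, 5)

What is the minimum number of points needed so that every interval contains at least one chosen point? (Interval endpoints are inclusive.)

Sort by right endpoint; whenever an interval is uncovered, place a point at its right end.
By right end: [2,5]  [2,10]  [6,11]  [10,12]  [12,13]  [14,16]
[2,5] uncovered → point at 5; [6,11] uncovered → point at 11; [12,13] uncovered → point at 13; [14,16] uncovered → point at 16.
Points: 5, 11, 13, 16 (4 total).

4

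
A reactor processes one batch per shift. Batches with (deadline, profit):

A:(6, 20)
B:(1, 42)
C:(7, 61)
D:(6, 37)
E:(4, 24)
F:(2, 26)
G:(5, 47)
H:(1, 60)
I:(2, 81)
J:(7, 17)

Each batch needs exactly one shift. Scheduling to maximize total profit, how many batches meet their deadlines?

Sort by profit descending; place each in the latest free slot ≤ its deadline.
Profit order: I=81 C=61 H=60 G=47 B=42 D=37 F=26 E=24 A=20 J=17
Assign: I→slot 2, C→slot 7, H→slot 1, G→slot 5, B skipped, D→slot 6, F skipped, E→slot 4, A→slot 3, J skipped.
Slots: [1:H] [2:I] [3:A] [4:E] [5:G] [6:D] [7:C]
7 of 10 scheduled.

7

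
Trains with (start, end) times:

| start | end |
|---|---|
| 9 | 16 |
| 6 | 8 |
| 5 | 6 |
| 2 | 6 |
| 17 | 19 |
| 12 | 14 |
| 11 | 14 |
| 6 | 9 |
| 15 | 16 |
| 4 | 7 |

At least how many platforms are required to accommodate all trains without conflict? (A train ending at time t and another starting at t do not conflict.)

The answer is the maximum number of intervals overlapping at any instant.
starts: [2, 4, 5, 6, 6, 9, 11, 12, 15, 17]
ends:   [6, 6, 7, 8, 9, 14, 14, 16, 16, 19]
s2→1 s4→2 s5→3  — peak 3.

3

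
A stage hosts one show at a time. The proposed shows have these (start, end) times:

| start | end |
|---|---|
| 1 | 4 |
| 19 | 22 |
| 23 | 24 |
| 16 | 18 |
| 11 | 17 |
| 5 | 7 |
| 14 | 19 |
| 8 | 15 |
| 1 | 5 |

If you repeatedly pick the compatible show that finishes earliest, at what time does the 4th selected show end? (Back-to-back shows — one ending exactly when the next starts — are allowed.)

Sort by end time and greedily take each interval whose start is ≥ the last chosen end.
Sorted by end: (1,4)  (1,5)  (5,7)  (8,15)  (11,17)  (16,18)  (14,19)  (19,22)  (23,24)
take (1,4); take (5,7); take (8,15); skip (11,17); take (16,18); take (19,22); take (23,24).
Selected: (1,4) (5,7) (8,15) (16,18) (19,22) (23,24)

18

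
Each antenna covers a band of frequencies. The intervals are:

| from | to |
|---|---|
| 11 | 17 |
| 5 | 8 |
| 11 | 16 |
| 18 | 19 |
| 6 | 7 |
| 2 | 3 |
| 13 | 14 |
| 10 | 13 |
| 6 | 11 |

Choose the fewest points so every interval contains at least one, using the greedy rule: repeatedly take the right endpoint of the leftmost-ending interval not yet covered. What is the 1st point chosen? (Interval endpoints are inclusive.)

By right end: [2,3]  [6,7]  [5,8]  [6,11]  [10,13]  [13,14]  [11,16]  [11,17]  [18,19]
[2,3] uncovered → point at 3; [6,7] uncovered → point at 7; [10,13] uncovered → point at 13; [18,19] uncovered → point at 19.
Points: 3, 7, 13, 19 (4 total).

3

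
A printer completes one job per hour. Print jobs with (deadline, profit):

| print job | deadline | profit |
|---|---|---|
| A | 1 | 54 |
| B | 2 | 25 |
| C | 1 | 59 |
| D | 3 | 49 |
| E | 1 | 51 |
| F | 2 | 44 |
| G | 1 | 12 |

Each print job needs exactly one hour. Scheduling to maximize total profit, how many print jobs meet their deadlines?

By profit: C(d1,59), A(d1,54), E(d1,51), D(d3,49), F(d2,44), B(d2,25), G(d1,12)
C→slot 1; A skipped; E skipped; D→slot 3; F→slot 2; B skipped; G skipped.
3 of 7 scheduled.

3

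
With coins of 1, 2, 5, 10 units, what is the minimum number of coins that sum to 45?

5

Use the largest denomination that fits, subtract, and repeat.
45 − 4×10→5 − 1×5→0
Total coins = 4 + 1 = 5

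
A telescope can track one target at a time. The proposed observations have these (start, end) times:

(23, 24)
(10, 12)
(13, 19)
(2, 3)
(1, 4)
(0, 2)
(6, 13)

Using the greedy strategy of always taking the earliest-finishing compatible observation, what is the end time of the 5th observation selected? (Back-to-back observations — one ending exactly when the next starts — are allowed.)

Order by finish time; keep every interval that doesn't clash with the previous kept one.
Sorted by end: (0,2)  (2,3)  (1,4)  (10,12)  (6,13)  (13,19)  (23,24)
take (0,2); take (2,3); skip (1,4); take (10,12); take (13,19); take (23,24).
Selected: (0,2) (2,3) (10,12) (13,19) (23,24)

24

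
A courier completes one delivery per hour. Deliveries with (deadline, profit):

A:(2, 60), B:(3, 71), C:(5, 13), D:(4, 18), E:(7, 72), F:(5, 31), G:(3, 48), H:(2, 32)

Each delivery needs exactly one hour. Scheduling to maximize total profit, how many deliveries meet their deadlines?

6

Sort by profit descending; place each in the latest free slot ≤ its deadline.
By profit: E(d7,72), B(d3,71), A(d2,60), G(d3,48), H(d2,32), F(d5,31), D(d4,18), C(d5,13)
E→slot 7; B→slot 3; A→slot 2; G→slot 1; H skipped; F→slot 5; D→slot 4; C skipped.
6 of 8 scheduled.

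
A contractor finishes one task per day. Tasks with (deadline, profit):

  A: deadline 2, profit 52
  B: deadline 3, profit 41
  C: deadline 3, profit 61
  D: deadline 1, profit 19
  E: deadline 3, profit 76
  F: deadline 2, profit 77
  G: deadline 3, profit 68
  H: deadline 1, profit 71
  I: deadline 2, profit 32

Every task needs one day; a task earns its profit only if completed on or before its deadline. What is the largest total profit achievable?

Take jobs in profit order; each goes to the latest open slot no later than its deadline.
Profit order: F=77 E=76 H=71 G=68 C=61 A=52 B=41 I=32 D=19
Assign: F→slot 2, E→slot 3, H→slot 1, G skipped, C skipped, A skipped, B skipped, I skipped, D skipped.
Slots: [1:H] [2:F] [3:E]
Profit = 71 + 77 + 76 = 224

224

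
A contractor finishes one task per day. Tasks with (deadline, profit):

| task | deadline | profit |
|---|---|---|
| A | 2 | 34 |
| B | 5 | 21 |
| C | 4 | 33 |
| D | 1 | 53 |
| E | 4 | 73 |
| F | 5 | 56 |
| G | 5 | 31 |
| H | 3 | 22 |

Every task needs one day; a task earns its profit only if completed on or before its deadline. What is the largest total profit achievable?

249

Take jobs in profit order; each goes to the latest open slot no later than its deadline.
Profit order: E=73 F=56 D=53 A=34 C=33 G=31 H=22 B=21
Assign: E→slot 4, F→slot 5, D→slot 1, A→slot 2, C→slot 3, G skipped, H skipped, B skipped.
Slots: [1:D] [2:A] [3:C] [4:E] [5:F]
Profit = 53 + 34 + 33 + 73 + 56 = 249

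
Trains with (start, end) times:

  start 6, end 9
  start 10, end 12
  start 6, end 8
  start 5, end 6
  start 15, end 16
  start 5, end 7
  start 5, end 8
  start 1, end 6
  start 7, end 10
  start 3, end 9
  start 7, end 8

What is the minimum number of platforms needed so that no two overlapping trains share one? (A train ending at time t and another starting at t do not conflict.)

Events (time:±→running): 1:+→1 3:+→2 5:+→3 5:+→4 5:+→5 6:-→4 6:-→3 6:+→4 6:+→5 7:-→4 7:+→5 7:+→6 … peak 6.

6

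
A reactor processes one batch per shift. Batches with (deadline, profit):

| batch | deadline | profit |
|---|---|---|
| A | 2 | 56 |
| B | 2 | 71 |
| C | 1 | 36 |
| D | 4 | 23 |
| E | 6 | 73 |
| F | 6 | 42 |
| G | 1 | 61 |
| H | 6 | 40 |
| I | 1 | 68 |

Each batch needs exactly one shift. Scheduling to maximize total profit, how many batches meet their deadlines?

6

Profit order: E=73 B=71 I=68 G=61 A=56 F=42 H=40 C=36 D=23
Assign: E→slot 6, B→slot 2, I→slot 1, G skipped, A skipped, F→slot 5, H→slot 4, C skipped, D→slot 3.
Slots: [1:I] [2:B] [3:D] [4:H] [5:F] [6:E]
6 of 9 scheduled.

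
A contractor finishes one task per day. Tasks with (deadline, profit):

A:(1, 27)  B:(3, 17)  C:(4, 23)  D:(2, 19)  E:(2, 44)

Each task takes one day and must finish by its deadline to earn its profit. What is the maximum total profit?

Sort by profit descending; place each in the latest free slot ≤ its deadline.
Profit order: E=44 A=27 C=23 D=19 B=17
Assign: E→slot 2, A→slot 1, C→slot 4, D skipped, B→slot 3.
Slots: [1:A] [2:E] [3:B] [4:C]
Profit = 27 + 44 + 17 + 23 = 111

111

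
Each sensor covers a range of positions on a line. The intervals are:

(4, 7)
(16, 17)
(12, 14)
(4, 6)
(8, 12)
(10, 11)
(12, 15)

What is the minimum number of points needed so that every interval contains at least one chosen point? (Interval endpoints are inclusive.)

Sorted: [4,6] [4,7] [10,11] [8,12] [12,14] [12,15] [16,17]
{[4,6],[4,7]} hit by 6; {[10,11],[8,12]} hit by 11; {[12,14],[12,15]} hit by 14; {[16,17]} hit by 17.
Points: 6, 11, 14, 17 (4 total).

4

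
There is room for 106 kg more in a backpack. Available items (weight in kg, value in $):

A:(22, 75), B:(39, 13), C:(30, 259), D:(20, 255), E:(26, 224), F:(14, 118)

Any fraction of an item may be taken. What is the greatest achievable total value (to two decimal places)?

910.55

Sort by value per unit weight and fill in that order.
Order: D (255/20=12.75) > C (259/30=8.63) > E (224/26=8.62) > F (118/14=8.43) > A (75/22=3.41) > B (13/39=0.33)
Fill: take D (20 @ 255) → take C (30 @ 259) → take E (26 @ 224) → take F (14 @ 118) → take 16/22 of A → 54.55; 106/106 used.
Total value = 910.55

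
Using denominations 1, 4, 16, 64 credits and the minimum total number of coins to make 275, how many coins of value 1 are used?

3

Use the largest denomination that fits, subtract, and repeat.
275 − 4×64→19 − 1×16→3 − 3×1→0
Count of 1: 3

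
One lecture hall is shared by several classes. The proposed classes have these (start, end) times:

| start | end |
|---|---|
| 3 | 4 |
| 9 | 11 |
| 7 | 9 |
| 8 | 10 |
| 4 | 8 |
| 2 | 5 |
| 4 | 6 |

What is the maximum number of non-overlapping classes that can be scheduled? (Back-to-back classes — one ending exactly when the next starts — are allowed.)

Sorted by end: (3,4)  (2,5)  (4,6)  (4,8)  (7,9)  (8,10)  (9,11)
take (3,4); skip (2,5); take (4,6); skip (4,8); take (7,9); skip (8,10); take (9,11).
Selected 4 classes.

4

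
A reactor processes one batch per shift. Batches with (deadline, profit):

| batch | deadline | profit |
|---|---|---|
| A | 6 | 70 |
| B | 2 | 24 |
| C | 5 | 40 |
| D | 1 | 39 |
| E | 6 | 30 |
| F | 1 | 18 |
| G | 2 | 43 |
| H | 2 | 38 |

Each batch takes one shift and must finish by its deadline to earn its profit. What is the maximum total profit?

222

Take jobs in profit order; each goes to the latest open slot no later than its deadline.
By profit: A(d6,70), G(d2,43), C(d5,40), D(d1,39), H(d2,38), E(d6,30), B(d2,24), F(d1,18)
A→slot 6; G→slot 2; C→slot 5; D→slot 1; H skipped; E→slot 4; B skipped; F skipped.
Profit = 39 + 43 + 30 + 40 + 70 = 222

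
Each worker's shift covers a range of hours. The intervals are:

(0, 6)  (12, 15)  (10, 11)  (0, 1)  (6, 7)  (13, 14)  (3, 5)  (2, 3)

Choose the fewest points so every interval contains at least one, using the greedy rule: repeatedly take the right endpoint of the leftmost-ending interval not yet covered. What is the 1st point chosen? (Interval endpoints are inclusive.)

1

By right end: [0,1]  [2,3]  [3,5]  [0,6]  [6,7]  [10,11]  [13,14]  [12,15]
[0,1] uncovered → point at 1; [2,3] uncovered → point at 3; [6,7] uncovered → point at 7; [10,11] uncovered → point at 11; [13,14] uncovered → point at 14.
Points: 1, 3, 7, 11, 14 (5 total).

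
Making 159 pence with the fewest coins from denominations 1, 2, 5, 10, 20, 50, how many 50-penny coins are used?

159 = 3×50 + 1×5 + 2×2
Count of 50: 3

3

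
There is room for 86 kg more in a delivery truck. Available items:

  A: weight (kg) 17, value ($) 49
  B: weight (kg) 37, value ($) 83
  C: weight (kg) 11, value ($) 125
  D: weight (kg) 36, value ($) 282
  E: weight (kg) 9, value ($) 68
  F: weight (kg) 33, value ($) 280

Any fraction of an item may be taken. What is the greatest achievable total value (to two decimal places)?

Order: C (125/11=11.36) > F (280/33=8.48) > D (282/36=7.83) > E (68/9=7.56) > A (49/17=2.88) > B (83/37=2.24)
Fill: take C (11 @ 125) → take F (33 @ 280) → take D (36 @ 282) → take 6/9 of E → 45.33; 86/86 used.
Total value = 732.33

732.33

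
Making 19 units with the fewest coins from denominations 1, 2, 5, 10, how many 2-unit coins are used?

19 = 1×10 + 1×5 + 2×2
Count of 2: 2

2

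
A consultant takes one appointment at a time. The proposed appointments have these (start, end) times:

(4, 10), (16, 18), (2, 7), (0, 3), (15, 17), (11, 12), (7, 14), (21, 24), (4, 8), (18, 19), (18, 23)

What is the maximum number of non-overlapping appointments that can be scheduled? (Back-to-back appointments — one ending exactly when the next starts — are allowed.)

Greedy by earliest finish: after sorting by end time, pick each interval compatible with the last pick.
By end time: (0,3), (2,7), (4,8), (4,10), (11,12), (7,14), (15,17), (16,18), (18,19), (18,23), (21,24).
Pick (0,3); next start ≥ 3 → (4,8); next start ≥ 8 → (11,12); next start ≥ 12 → (15,17); next start ≥ 17 → (18,19); next start ≥ 19 → (21,24).
Selected 6 appointments.

6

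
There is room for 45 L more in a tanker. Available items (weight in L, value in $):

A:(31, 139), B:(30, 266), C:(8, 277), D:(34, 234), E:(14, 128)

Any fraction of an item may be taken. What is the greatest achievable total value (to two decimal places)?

Ratios (sorted): C 34.62, E 9.14, B 8.87, D 6.88, A 4.48
take C (8 @ 277); take E (14 @ 128); take 23/30 of B → 203.93. Capacity used 45/45.
Total value = 608.93

608.93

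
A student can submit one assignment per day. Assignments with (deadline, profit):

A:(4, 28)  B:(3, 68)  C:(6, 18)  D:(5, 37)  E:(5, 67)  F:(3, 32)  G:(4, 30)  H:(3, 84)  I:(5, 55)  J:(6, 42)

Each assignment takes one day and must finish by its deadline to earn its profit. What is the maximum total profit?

Profit order: H=84 B=68 E=67 I=55 J=42 D=37 F=32 G=30 A=28 C=18
Assign: H→slot 3, B→slot 2, E→slot 5, I→slot 4, J→slot 6, D→slot 1, F skipped, G skipped, A skipped, C skipped.
Slots: [1:D] [2:B] [3:H] [4:I] [5:E] [6:J]
Profit = 37 + 68 + 84 + 55 + 67 + 42 = 353

353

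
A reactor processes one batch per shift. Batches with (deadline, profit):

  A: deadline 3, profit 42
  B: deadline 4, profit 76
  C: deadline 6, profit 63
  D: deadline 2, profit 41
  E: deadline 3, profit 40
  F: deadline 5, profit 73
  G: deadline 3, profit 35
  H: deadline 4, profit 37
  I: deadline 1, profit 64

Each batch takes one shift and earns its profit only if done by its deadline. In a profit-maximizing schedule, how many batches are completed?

Take jobs in profit order; each goes to the latest open slot no later than its deadline.
Profit order: B=76 F=73 I=64 C=63 A=42 D=41 E=40 H=37 G=35
Assign: B→slot 4, F→slot 5, I→slot 1, C→slot 6, A→slot 3, D→slot 2, E skipped, H skipped, G skipped.
Slots: [1:I] [2:D] [3:A] [4:B] [5:F] [6:C]
6 of 9 scheduled.

6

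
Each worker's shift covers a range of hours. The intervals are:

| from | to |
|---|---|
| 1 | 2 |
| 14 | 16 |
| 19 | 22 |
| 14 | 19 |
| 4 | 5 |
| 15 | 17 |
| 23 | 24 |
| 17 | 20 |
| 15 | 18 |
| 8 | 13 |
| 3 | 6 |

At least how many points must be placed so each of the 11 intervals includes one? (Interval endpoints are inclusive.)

Sort by right endpoint; whenever an interval is uncovered, place a point at its right end.
Sorted: [1,2] [4,5] [3,6] [8,13] [14,16] [15,17] [15,18] [14,19] [17,20] [19,22] [23,24]
{[1,2]} hit by 2; {[4,5],[3,6]} hit by 5; {[8,13]} hit by 13; {[14,16],[15,17],[15,18],[14,19]} hit by 16; {[17,20],[19,22]} hit by 20; {[23,24]} hit by 24.
Points: 2, 5, 13, 16, 20, 24 (6 total).

6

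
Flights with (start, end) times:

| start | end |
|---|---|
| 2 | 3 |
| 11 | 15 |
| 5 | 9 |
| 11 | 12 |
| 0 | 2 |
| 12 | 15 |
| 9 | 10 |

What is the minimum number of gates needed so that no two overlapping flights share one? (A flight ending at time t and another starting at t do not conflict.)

2

starts: [0, 2, 5, 9, 11, 11, 12]
ends:   [2, 3, 9, 10, 12, 15, 15]
s0→1 e2→0 s2→1 e3→0 s5→1 e9→0 s9→1 e10→0 s11→1 s11→2  — peak 2.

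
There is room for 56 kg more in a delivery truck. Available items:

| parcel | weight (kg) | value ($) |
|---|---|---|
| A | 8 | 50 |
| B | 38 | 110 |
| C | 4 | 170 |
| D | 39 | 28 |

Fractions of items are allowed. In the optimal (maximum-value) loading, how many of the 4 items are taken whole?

3

Greedy by value/weight ratio, highest first.
Order: C (170/4=42.50) > A (50/8=6.25) > B (110/38=2.89) > D (28/39=0.72)
Fill: take C (4 @ 170) → take A (8 @ 50) → take B (38 @ 110) → take 6/39 of D → 4.31; 56/56 used.
3 item(s) taken whole; one partial (take 6/39 of D).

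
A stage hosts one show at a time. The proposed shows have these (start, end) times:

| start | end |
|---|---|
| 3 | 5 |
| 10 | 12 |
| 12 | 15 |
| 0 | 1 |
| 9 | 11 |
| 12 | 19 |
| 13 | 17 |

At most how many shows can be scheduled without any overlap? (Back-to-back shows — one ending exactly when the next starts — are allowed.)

4

Sort by end time and greedily take each interval whose start is ≥ the last chosen end.
Sorted by end: (0,1)  (3,5)  (9,11)  (10,12)  (12,15)  (13,17)  (12,19)
take (0,1); take (3,5); take (9,11); take (12,15).
Selected 4 shows.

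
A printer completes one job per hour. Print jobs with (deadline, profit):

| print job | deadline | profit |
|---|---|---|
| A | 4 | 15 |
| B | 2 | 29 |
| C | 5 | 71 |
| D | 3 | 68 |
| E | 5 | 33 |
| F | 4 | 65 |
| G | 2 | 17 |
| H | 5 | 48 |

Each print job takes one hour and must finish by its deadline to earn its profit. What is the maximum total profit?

285

Take jobs in profit order; each goes to the latest open slot no later than its deadline.
By profit: C(d5,71), D(d3,68), F(d4,65), H(d5,48), E(d5,33), B(d2,29), G(d2,17), A(d4,15)
C→slot 5; D→slot 3; F→slot 4; H→slot 2; E→slot 1; B skipped; G skipped; A skipped.
Profit = 33 + 48 + 68 + 65 + 71 = 285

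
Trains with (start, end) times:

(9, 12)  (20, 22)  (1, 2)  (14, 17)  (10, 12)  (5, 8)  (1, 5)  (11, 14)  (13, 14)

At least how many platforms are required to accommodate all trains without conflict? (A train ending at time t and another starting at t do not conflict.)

Count concurrent intervals with a sweep; the peak is the room count.
starts: [1, 1, 5, 9, 10, 11, 13, 14, 20]
ends:   [2, 5, 8, 12, 12, 14, 14, 17, 22]
s1→1 s1→2 e2→1 e5→0 s5→1 e8→0 s9→1 s10→2 s11→3  — peak 3.

3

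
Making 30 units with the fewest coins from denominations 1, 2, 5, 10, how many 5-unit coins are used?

0

Use the largest denomination that fits, subtract, and repeat.
30 − 3×10→0
Count of 5: 0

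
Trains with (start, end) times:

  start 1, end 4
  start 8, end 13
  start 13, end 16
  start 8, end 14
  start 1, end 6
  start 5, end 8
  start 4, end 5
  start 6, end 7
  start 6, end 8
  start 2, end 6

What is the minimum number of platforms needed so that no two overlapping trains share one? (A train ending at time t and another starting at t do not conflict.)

Count concurrent intervals with a sweep; the peak is the room count.
Events (time:±→running): 1:+→1 1:+→2 2:+→3 … peak 3.

3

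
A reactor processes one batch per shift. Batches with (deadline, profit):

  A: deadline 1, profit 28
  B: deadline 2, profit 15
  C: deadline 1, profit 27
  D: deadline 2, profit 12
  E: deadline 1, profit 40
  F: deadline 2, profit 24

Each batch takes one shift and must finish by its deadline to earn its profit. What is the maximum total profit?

64

Sort by profit descending; place each in the latest free slot ≤ its deadline.
Profit order: E=40 A=28 C=27 F=24 B=15 D=12
Assign: E→slot 1, A skipped, C skipped, F→slot 2, B skipped, D skipped.
Slots: [1:E] [2:F]
Profit = 40 + 24 = 64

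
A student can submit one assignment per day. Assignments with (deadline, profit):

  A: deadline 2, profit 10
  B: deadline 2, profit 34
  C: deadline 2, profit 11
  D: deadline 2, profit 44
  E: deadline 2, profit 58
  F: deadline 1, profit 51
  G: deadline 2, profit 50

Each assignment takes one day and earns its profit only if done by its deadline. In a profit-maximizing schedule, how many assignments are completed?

Profit order: E=58 F=51 G=50 D=44 B=34 C=11 A=10
Assign: E→slot 2, F→slot 1, G skipped, D skipped, B skipped, C skipped, A skipped.
Slots: [1:F] [2:E]
2 of 7 scheduled.

2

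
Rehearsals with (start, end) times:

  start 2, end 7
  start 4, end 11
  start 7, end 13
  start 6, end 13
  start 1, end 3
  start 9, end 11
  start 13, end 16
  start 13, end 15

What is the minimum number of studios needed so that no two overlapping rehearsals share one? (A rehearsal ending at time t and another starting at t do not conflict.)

Events (time:±→running): 1:+→1 2:+→2 3:-→1 4:+→2 6:+→3 7:-→2 7:+→3 9:+→4 … peak 4.

4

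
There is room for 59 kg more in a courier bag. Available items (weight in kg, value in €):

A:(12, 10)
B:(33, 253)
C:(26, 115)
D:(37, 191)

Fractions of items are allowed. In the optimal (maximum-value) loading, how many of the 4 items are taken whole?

Greedy by value/weight ratio, highest first.
Order: B (253/33=7.67) > D (191/37=5.16) > C (115/26=4.42) > A (10/12=0.83)
Fill: take B (33 @ 253) → take 26/37 of D → 134.22; 59/59 used.
1 item(s) taken whole; one partial (take 26/37 of D).

1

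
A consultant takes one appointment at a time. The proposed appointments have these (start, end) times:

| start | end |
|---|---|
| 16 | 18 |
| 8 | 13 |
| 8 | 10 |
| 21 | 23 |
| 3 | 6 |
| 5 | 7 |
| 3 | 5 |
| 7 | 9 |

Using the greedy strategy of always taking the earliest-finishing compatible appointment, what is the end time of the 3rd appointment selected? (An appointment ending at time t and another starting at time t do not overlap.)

9

By end time: (3,5), (3,6), (5,7), (7,9), (8,10), (8,13), (16,18), (21,23).
Pick (3,5); next start ≥ 5 → (5,7); next start ≥ 7 → (7,9); next start ≥ 9 → (16,18); next start ≥ 18 → (21,23).
Selected: (3,5) (5,7) (7,9) (16,18) (21,23)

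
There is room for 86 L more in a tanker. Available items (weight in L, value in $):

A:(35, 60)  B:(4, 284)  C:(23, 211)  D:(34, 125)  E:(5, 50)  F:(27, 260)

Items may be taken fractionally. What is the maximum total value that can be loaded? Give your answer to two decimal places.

904.26

Sort by value per unit weight and fill in that order.
Order: B (284/4=71.00) > E (50/5=10.00) > F (260/27=9.63) > C (211/23=9.17) > D (125/34=3.68) > A (60/35=1.71)
Fill: take B (4 @ 284) → take E (5 @ 50) → take F (27 @ 260) → take C (23 @ 211) → take 27/34 of D → 99.26; 86/86 used.
Total value = 904.26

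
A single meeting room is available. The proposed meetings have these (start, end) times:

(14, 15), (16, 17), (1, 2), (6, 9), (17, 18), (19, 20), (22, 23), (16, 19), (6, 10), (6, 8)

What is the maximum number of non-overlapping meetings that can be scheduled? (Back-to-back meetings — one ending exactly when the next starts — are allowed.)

Greedy by earliest finish: after sorting by end time, pick each interval compatible with the last pick.
Sorted by end: (1,2)  (6,8)  (6,9)  (6,10)  (14,15)  (16,17)  (17,18)  (16,19)  (19,20)  (22,23)
take (1,2); take (6,8); skip (6,10); take (14,15); take (16,17); take (17,18); take (19,20); take (22,23).
Selected 7 meetings.

7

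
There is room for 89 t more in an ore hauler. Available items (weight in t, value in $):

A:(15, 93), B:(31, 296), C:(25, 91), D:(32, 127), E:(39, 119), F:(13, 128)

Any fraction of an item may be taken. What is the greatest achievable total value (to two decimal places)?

Sort by value per unit weight and fill in that order.
Order: F (128/13=9.85) > B (296/31=9.55) > A (93/15=6.20) > D (127/32=3.97) > C (91/25=3.64) > E (119/39=3.05)
Fill: take F (13 @ 128) → take B (31 @ 296) → take A (15 @ 93) → take 30/32 of D → 119.06; 89/89 used.
Total value = 636.06

636.06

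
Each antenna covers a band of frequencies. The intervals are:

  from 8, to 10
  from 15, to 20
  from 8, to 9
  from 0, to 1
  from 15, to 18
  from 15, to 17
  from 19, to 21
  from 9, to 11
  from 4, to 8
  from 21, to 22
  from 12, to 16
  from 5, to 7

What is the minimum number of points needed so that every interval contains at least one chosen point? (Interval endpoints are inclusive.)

By right end: [0,1]  [5,7]  [4,8]  [8,9]  [8,10]  [9,11]  [12,16]  [15,17]  [15,18]  [15,20]  [19,21]  [21,22]
[0,1] uncovered → point at 1; [5,7] uncovered → point at 7; [8,9] uncovered → point at 9; [12,16] uncovered → point at 16; [19,21] uncovered → point at 21.
Points: 1, 7, 9, 16, 21 (5 total).

5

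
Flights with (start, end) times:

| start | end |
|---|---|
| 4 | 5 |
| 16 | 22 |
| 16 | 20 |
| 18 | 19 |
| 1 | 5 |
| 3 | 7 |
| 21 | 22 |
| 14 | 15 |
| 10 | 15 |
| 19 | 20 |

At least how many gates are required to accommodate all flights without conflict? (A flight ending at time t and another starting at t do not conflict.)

3

The answer is the maximum number of intervals overlapping at any instant.
Events (time:±→running): 1:+→1 3:+→2 4:+→3 … peak 3.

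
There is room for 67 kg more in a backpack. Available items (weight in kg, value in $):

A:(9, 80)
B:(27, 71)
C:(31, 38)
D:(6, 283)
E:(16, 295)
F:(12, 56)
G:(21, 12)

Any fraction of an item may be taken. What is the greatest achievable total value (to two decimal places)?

Greedy by value/weight ratio, highest first.
Ratios (sorted): D 47.17, E 18.44, A 8.89, F 4.67, B 2.63, C 1.23, G 0.57
take D (6 @ 283); take E (16 @ 295); take A (9 @ 80); take F (12 @ 56); take 24/27 of B → 63.11. Capacity used 67/67.
Total value = 777.11

777.11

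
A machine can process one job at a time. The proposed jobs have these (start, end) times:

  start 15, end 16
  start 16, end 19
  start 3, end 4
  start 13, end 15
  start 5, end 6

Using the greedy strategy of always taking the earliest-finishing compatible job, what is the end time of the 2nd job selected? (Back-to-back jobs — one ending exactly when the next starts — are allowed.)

6

By end time: (3,4), (5,6), (13,15), (15,16), (16,19).
Pick (3,4); next start ≥ 4 → (5,6); next start ≥ 6 → (13,15); next start ≥ 15 → (15,16); next start ≥ 16 → (16,19).
Selected: (3,4) (5,6) (13,15) (15,16) (16,19)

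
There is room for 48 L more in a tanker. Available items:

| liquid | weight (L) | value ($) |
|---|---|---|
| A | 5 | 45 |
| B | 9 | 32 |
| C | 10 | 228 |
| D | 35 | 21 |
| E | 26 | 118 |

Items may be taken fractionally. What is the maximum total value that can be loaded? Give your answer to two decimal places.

415.89

Ratios (sorted): C 22.80, A 9.00, E 4.54, B 3.56, D 0.60
take C (10 @ 228); take A (5 @ 45); take E (26 @ 118); take 7/9 of B → 24.89. Capacity used 48/48.
Total value = 415.89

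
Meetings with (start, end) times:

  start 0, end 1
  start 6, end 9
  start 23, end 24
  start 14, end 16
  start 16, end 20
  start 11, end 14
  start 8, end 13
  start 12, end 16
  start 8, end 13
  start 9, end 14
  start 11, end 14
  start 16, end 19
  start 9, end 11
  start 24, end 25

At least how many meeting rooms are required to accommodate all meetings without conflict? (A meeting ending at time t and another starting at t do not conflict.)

6

Events (time:±→running): 0:+→1 1:-→0 6:+→1 8:+→2 8:+→3 9:-→2 9:+→3 9:+→4 11:-→3 11:+→4 11:+→5 12:+→6 … peak 6.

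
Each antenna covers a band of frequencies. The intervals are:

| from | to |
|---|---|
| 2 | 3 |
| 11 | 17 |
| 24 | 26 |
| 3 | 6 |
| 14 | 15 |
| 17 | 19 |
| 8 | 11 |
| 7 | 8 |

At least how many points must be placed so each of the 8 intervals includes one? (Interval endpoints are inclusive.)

Sort by right endpoint; whenever an interval is uncovered, place a point at its right end.
By right end: [2,3]  [3,6]  [7,8]  [8,11]  [14,15]  [11,17]  [17,19]  [24,26]
[2,3] uncovered → point at 3; [7,8] uncovered → point at 8; [14,15] uncovered → point at 15; [17,19] uncovered → point at 19; [24,26] uncovered → point at 26.
Points: 3, 8, 15, 19, 26 (5 total).

5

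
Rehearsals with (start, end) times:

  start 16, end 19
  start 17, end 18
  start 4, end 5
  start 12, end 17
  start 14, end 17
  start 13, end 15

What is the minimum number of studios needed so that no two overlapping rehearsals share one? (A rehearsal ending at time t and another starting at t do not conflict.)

3

Count concurrent intervals with a sweep; the peak is the room count.
starts: [4, 12, 13, 14, 16, 17]
ends:   [5, 15, 17, 17, 18, 19]
s4→1 e5→0 s12→1 s13→2 s14→3  — peak 3.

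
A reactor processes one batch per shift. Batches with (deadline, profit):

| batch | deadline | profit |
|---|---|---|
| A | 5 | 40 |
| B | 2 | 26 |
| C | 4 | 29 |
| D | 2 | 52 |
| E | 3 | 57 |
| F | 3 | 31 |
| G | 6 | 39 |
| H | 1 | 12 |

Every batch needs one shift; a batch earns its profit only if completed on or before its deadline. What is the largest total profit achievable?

Sort by profit descending; place each in the latest free slot ≤ its deadline.
Profit order: E=57 D=52 A=40 G=39 F=31 C=29 B=26 H=12
Assign: E→slot 3, D→slot 2, A→slot 5, G→slot 6, F→slot 1, C→slot 4, B skipped, H skipped.
Slots: [1:F] [2:D] [3:E] [4:C] [5:A] [6:G]
Profit = 31 + 52 + 57 + 29 + 40 + 39 = 248

248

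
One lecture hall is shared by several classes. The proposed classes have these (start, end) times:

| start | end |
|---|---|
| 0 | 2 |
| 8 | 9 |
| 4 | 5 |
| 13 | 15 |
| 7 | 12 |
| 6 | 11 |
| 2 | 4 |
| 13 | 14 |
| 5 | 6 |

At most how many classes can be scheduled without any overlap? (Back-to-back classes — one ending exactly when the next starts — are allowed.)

6

Greedy by earliest finish: after sorting by end time, pick each interval compatible with the last pick.
Sorted by end: (0,2)  (2,4)  (4,5)  (5,6)  (8,9)  (6,11)  (7,12)  (13,14)  (13,15)
take (0,2); take (2,4); take (4,5); take (5,6); take (8,9); skip (6,11); take (13,14); skip (13,15).
Selected 6 classes.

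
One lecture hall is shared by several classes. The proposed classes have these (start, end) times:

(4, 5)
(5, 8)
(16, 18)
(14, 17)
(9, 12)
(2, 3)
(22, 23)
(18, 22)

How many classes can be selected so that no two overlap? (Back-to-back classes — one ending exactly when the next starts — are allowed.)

Greedy by earliest finish: after sorting by end time, pick each interval compatible with the last pick.
By end time: (2,3), (4,5), (5,8), (9,12), (14,17), (16,18), (18,22), (22,23).
Pick (2,3); next start ≥ 3 → (4,5); next start ≥ 5 → (5,8); next start ≥ 8 → (9,12); next start ≥ 12 → (14,17); next start ≥ 17 → (18,22); next start ≥ 22 → (22,23).
Selected 7 classes.

7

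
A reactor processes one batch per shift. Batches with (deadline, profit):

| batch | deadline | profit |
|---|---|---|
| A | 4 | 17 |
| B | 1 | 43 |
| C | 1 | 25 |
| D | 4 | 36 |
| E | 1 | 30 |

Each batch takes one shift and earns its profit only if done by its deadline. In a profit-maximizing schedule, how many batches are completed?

3

By profit: B(d1,43), D(d4,36), E(d1,30), C(d1,25), A(d4,17)
B→slot 1; D→slot 4; E skipped; C skipped; A→slot 3.
3 of 5 scheduled.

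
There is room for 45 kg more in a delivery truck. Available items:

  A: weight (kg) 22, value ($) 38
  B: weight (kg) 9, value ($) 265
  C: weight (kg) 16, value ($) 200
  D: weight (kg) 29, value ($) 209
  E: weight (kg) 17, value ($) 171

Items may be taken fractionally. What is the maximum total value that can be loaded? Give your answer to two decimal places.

Sort by value per unit weight and fill in that order.
Ratios (sorted): B 29.44, C 12.50, E 10.06, D 7.21, A 1.73
take B (9 @ 265); take C (16 @ 200); take E (17 @ 171); take 3/29 of D → 21.62. Capacity used 45/45.
Total value = 657.62

657.62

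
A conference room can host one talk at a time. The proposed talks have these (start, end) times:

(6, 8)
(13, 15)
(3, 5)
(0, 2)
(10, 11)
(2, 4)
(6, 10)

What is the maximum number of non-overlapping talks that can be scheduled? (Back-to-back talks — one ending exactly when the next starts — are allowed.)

5

Sorted by end: (0,2)  (2,4)  (3,5)  (6,8)  (6,10)  (10,11)  (13,15)
take (0,2); take (2,4); take (6,8); take (10,11); take (13,15).
Selected 5 talks.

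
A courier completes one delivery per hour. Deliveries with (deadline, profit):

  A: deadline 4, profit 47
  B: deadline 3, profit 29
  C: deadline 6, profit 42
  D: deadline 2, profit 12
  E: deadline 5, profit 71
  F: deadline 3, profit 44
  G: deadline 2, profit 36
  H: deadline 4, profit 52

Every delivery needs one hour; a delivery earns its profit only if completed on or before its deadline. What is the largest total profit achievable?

By profit: E(d5,71), H(d4,52), A(d4,47), F(d3,44), C(d6,42), G(d2,36), B(d3,29), D(d2,12)
E→slot 5; H→slot 4; A→slot 3; F→slot 2; C→slot 6; G→slot 1; B skipped; D skipped.
Profit = 36 + 44 + 47 + 52 + 71 + 42 = 292

292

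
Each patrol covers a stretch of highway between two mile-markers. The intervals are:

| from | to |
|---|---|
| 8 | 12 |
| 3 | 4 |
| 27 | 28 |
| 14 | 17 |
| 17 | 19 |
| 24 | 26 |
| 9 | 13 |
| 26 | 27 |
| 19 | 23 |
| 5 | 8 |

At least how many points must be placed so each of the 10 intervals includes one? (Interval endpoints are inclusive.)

Process intervals by earliest right end; each time one isn't hit yet, stab at its right endpoint.
Sorted: [3,4] [5,8] [8,12] [9,13] [14,17] [17,19] [19,23] [24,26] [26,27] [27,28]
{[3,4]} hit by 4; {[5,8],[8,12]} hit by 8; {[9,13]} hit by 13; {[14,17],[17,19]} hit by 17; {[19,23]} hit by 23; {[24,26],[26,27]} hit by 26; {[27,28]} hit by 28.
Points: 4, 8, 13, 17, 23, 26, 28 (7 total).

7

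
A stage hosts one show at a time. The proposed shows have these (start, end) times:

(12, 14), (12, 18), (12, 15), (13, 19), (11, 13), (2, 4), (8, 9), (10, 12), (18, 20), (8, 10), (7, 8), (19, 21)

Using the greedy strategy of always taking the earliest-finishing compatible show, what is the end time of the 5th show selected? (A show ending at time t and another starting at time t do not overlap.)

14

Order by finish time; keep every interval that doesn't clash with the previous kept one.
By end time: (2,4), (7,8), (8,9), (8,10), (10,12), (11,13), (12,14), (12,15), (12,18), (13,19), (18,20), (19,21).
Pick (2,4); next start ≥ 4 → (7,8); next start ≥ 8 → (8,9); next start ≥ 9 → (10,12); next start ≥ 12 → (12,14); next start ≥ 14 → (18,20).
Selected: (2,4) (7,8) (8,9) (10,12) (12,14) (18,20)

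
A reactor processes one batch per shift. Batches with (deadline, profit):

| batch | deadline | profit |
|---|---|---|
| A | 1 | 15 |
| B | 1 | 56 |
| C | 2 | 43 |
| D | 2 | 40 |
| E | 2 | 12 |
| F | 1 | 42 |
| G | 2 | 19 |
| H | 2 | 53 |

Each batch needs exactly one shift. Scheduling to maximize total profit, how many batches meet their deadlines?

By profit: B(d1,56), H(d2,53), C(d2,43), F(d1,42), D(d2,40), G(d2,19), A(d1,15), E(d2,12)
B→slot 1; H→slot 2; C skipped; F skipped; D skipped; G skipped; A skipped; E skipped.
2 of 8 scheduled.

2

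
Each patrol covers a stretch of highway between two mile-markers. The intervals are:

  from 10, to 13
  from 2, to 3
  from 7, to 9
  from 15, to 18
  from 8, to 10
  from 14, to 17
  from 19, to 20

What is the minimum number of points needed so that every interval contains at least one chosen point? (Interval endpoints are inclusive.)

Process intervals by earliest right end; each time one isn't hit yet, stab at its right endpoint.
By right end: [2,3]  [7,9]  [8,10]  [10,13]  [14,17]  [15,18]  [19,20]
[2,3] uncovered → point at 3; [7,9] uncovered → point at 9; [10,13] uncovered → point at 13; [14,17] uncovered → point at 17; [19,20] uncovered → point at 20.
Points: 3, 9, 13, 17, 20 (5 total).

5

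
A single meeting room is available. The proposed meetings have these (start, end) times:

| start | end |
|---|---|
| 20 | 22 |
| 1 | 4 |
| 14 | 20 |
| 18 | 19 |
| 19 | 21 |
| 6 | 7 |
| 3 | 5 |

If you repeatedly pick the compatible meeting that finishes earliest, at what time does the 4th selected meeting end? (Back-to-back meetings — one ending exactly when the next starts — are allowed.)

21

Sort by end time and greedily take each interval whose start is ≥ the last chosen end.
By end time: (1,4), (3,5), (6,7), (18,19), (14,20), (19,21), (20,22).
Pick (1,4); next start ≥ 4 → (6,7); next start ≥ 7 → (18,19); next start ≥ 19 → (19,21).
Selected: (1,4) (6,7) (18,19) (19,21)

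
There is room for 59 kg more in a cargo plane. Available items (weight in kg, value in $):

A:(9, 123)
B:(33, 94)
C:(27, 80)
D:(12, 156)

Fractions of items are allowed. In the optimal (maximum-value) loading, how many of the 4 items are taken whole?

3

Sort by value per unit weight and fill in that order.
Ratios (sorted): A 13.67, D 13.00, C 2.96, B 2.85
take A (9 @ 123); take D (12 @ 156); take C (27 @ 80); take 11/33 of B → 31.33. Capacity used 59/59.
3 item(s) taken whole; one partial (take 11/33 of B).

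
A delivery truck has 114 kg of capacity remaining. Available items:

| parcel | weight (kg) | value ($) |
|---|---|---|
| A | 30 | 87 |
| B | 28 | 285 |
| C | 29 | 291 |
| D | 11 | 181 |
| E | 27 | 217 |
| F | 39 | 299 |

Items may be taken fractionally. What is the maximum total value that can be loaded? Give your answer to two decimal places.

Order: D (181/11=16.45) > B (285/28=10.18) > C (291/29=10.03) > E (217/27=8.04) > F (299/39=7.67) > A (87/30=2.90)
Fill: take D (11 @ 181) → take B (28 @ 285) → take C (29 @ 291) → take E (27 @ 217) → take 19/39 of F → 145.67; 114/114 used.
Total value = 1119.67

1119.67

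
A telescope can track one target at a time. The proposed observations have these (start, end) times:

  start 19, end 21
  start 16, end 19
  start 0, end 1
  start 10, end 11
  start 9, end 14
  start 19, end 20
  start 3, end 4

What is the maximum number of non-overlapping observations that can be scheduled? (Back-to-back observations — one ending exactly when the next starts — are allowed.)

5

Sort by end time and greedily take each interval whose start is ≥ the last chosen end.
By end time: (0,1), (3,4), (10,11), (9,14), (16,19), (19,20), (19,21).
Pick (0,1); next start ≥ 1 → (3,4); next start ≥ 4 → (10,11); next start ≥ 11 → (16,19); next start ≥ 19 → (19,20).
Selected 5 observations.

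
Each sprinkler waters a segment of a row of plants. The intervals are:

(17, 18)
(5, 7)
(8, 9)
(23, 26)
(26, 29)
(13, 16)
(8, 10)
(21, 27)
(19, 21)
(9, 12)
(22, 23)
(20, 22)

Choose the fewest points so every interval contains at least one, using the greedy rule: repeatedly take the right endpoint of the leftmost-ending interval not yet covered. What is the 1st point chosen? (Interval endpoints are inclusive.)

7

By right end: [5,7]  [8,9]  [8,10]  [9,12]  [13,16]  [17,18]  [19,21]  [20,22]  [22,23]  [23,26]  [21,27]  [26,29]
[5,7] uncovered → point at 7; [8,9] uncovered → point at 9; [13,16] uncovered → point at 16; [17,18] uncovered → point at 18; [19,21] uncovered → point at 21; [22,23] uncovered → point at 23; [26,29] uncovered → point at 29.
Points: 7, 9, 16, 18, 21, 23, 29 (7 total).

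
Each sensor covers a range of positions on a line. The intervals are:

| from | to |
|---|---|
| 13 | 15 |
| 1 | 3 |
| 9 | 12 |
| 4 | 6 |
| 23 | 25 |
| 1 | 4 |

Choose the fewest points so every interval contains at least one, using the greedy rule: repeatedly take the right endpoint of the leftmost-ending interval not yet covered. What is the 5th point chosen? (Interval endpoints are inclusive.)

25

Sorted: [1,3] [1,4] [4,6] [9,12] [13,15] [23,25]
{[1,3],[1,4]} hit by 3; {[4,6]} hit by 6; {[9,12]} hit by 12; {[13,15]} hit by 15; {[23,25]} hit by 25.
Points: 3, 6, 12, 15, 25 (5 total).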